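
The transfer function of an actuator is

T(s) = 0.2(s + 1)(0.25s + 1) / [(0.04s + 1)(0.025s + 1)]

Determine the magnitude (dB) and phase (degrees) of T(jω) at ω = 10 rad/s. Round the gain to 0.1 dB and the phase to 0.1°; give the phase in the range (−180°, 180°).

13.8 dB, 116.7°

At ω = 10 rad/s:
zero (1 + j10·1) = 1 + j10 → |·| ≈ 10.05, ∠ ≈ 84.29°
zero (1 + j10·0.25) = 1 + j2.5 → |·| ≈ 2.6926, ∠ ≈ 68.20°
pole (1 + j10·0.04) = 1 + j0.4 → |·| ≈ 1.077, ∠ ≈ 21.80°
pole (1 + j10·0.025) = 1 + j0.25 → |·| ≈ 1.0308, ∠ ≈ 14.04°
|T| = 0.2 · 10.05 · 2.6926 / (1.077 · 1.0308) ≈ 4.875
Gain = 20 log₁₀(4.875) ≈ 13.76 dB
∠T = (84.29° + 68.20°) − (21.80° + 14.04°) = 116.65°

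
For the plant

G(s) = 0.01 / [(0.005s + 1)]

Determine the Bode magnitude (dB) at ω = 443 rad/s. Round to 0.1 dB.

At ω = 443 rad/s:
pole (1 + j443·0.005) = 1 + j2.215 → |·| ≈ 2.4303, ∠ ≈ 65.70°
|G| = 0.01 · 1 / (2.4303) ≈ 0.0041147
Gain = 20 log₁₀(0.0041147) ≈ -47.71 dB

-47.7 dB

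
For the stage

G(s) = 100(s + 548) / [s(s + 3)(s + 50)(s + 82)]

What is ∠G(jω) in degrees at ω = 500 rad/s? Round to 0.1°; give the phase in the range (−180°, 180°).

57.7°

At s = jω = j500:
zero (s+548): 548 + j500 → |·| = √(548²+500²) = √550304 ≈ 741.82, ∠ = arctan(500/548) ≈ 42.38°
pole (s+3): 3 + j500 → |·| = √(3²+500²) = √250009 ≈ 500.01, ∠ = arctan(500/3) ≈ 89.66°
pole (s+50): 50 + j500 → |·| = √(50²+500²) = √252500 ≈ 502.49, ∠ = arctan(500/50) ≈ 84.29°
pole (s+82): 82 + j500 → |·| = √(82²+500²) = √256724 ≈ 506.68, ∠ = arctan(500/82) ≈ 80.69°
pole at origin: |s| = 500, ∠ = 90.00° (in denominator)
∠G = 42.38° − 344.64° = -302.26° ≡ 57.74° (principal value)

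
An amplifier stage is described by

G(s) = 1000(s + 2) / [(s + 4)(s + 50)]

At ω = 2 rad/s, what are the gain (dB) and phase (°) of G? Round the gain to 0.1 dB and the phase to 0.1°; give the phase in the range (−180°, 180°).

22.0 dB, 16.1°

At s = jω = j2:
zero (s+2): 2 + j2 → |·| = √(2²+2²) = √8 ≈ 2.8284, ∠ = arctan(2/2) ≈ 45.00°
pole (s+4): 4 + j2 → |·| = √(4²+2²) = √20 ≈ 4.4721, ∠ = arctan(2/4) ≈ 26.57°
pole (s+50): 50 + j2 → |·| = √(50²+2²) = √2504 ≈ 50.04, ∠ = arctan(2/50) ≈ 2.29°
|G| = 1000 · 2.8284 / 223.78 ≈ 12.639
Gain = 20 log₁₀(12.639) ≈ 22.03 dB
∠G = 45.00° − 28.86° = 16.14°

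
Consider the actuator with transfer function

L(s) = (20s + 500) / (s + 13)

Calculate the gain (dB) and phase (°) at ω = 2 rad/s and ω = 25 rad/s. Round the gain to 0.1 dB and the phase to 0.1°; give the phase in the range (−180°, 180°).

ω = 2: 31.6 dB, -4.2°; ω = 25: 28.0 dB, -17.5°

Substitute s = j2:
Numerator: 20(j2) + 500 = 500 + j40
Denominator: (j2) + 13 = 13 + j2
|N| = √(500² + 40²) ≈ 501.6, ∠N ≈ 4.57°
|D| = √(13² + 2²) ≈ 13.153, ∠D ≈ 8.75°
|L| = 501.6 / 13.153 ≈ 38.136
Gain = 20 log₁₀(38.136) ≈ 31.63 dB
∠L = 4.57° − 8.75° = -4.18°

Substitute s = j25:
Numerator: 20(j25) + 500 = 500 + j500
Denominator: (j25) + 13 = 13 + j25
|N| = √(500² + 500²) ≈ 707.11, ∠N ≈ 45.00°
|D| = √(13² + 25²) ≈ 28.178, ∠D ≈ 62.53°
|L| = 707.11 / 28.178 ≈ 25.094
Gain = 20 log₁₀(25.094) ≈ 27.99 dB
∠L = 45.00° − 62.53° = -17.53°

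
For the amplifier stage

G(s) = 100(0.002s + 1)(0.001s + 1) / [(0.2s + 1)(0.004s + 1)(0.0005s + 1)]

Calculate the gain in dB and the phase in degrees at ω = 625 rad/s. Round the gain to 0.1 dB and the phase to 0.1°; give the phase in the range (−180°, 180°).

-5.4 dB, -91.7°

At ω = 625 rad/s:
zero (1 + j625·0.002) = 1 + j1.25 → |·| ≈ 1.6008, ∠ ≈ 51.34°
zero (1 + j625·0.001) = 1 + j0.625 → |·| ≈ 1.1792, ∠ ≈ 32.01°
pole (1 + j625·0.2) = 1 + j125 → |·| ≈ 125, ∠ ≈ 89.54°
pole (1 + j625·0.004) = 1 + j2.5 → |·| ≈ 2.6926, ∠ ≈ 68.20°
pole (1 + j625·0.0005) = 1 + j0.3125 → |·| ≈ 1.0477, ∠ ≈ 17.35°
|G| = 100 · 1.6008 · 1.1792 / (125 · 2.6926 · 1.0477) ≈ 0.53531
Gain = 20 log₁₀(0.53531) ≈ -5.43 dB
∠G = (51.34° + 32.01°) − (89.54° + 68.20° + 17.35°) = -91.74°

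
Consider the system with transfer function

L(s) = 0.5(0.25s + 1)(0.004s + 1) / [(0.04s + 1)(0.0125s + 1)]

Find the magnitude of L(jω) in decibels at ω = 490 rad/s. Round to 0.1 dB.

0.9 dB

At ω = 490 rad/s:
zero (1 + j490·0.25) = 1 + j122.5 → |·| ≈ 122.5, ∠ ≈ 89.53°
zero (1 + j490·0.004) = 1 + j1.96 → |·| ≈ 2.2004, ∠ ≈ 62.97°
pole (1 + j490·0.04) = 1 + j19.6 → |·| ≈ 19.625, ∠ ≈ 87.08°
pole (1 + j490·0.0125) = 1 + j6.125 → |·| ≈ 6.2061, ∠ ≈ 80.73°
|L| = 0.5 · 122.5 · 2.2004 / (19.625 · 6.2061) ≈ 1.1066
Gain = 20 log₁₀(1.1066) ≈ 0.88 dB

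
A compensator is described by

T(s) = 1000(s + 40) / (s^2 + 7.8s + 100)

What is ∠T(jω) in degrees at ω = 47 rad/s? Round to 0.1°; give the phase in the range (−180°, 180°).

At s = jω = j47:
zero (s+40): 40 + j47 → |·| = √(40²+47²) = √3809 ≈ 61.717, ∠ = arctan(47/40) ≈ 49.60°
quadratic: (j47)² + 7.8·j47 + 100 = -2109 + j366.6 → |·| ≈ 2140.6, ∠ ≈ 170.14°
∠T = 49.60° − 170.14° = -120.54°

-120.5°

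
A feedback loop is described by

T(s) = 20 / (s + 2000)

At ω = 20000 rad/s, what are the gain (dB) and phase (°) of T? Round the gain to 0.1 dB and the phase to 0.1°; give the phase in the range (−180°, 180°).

-60.0 dB, -84.3°

Substitute s = j20000:
Numerator: 20 = 20 + j0
Denominator: (j20000) + 2000 = 2000 + j20000
|N| = √(20² + 0²) ≈ 20, ∠N ≈ 0.00°
|D| = √(2000² + 20000²) ≈ 20100, ∠D ≈ 84.29°
|T| = 20 / 20100 ≈ 0.00099502
Gain = 20 log₁₀(0.00099502) ≈ -60.04 dB
∠T = 0.00° − 84.29° = -84.29°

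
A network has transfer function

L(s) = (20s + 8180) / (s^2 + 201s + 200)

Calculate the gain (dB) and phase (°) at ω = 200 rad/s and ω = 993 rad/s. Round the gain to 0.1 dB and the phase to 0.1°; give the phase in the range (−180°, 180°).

ω = 200: -15.9 dB, -108.7°; ω = 993: -33.4 dB, -100.9°

Substitute s = j200:
Numerator: 20(j200) + 8180 = 8180 + j4000
Denominator: (j200)^2 + 201(j200) + 200 = -39800 + j40200
|N| = √(8180² + 4000²) ≈ 9105.6, ∠N ≈ 26.06°
|D| = √(39800² + 40200²) ≈ 56569, ∠D ≈ 134.71°
|L| = 9105.6 / 56569 ≈ 0.16096
Gain = 20 log₁₀(0.16096) ≈ -15.87 dB
∠L = 26.06° − 134.71° = -108.65°

Substitute s = j993:
Numerator: 20(j993) + 8180 = 8180 + j19860
Denominator: (j993)^2 + 201(j993) + 200 = -985849 + j199593
|N| = √(8180² + 19860²) ≈ 21479, ∠N ≈ 67.61°
|D| = √(985849² + 199593²) ≈ 1.0059e+06, ∠D ≈ 168.55°
|L| = 21479 / 1.0059e+06 ≈ 0.021353
Gain = 20 log₁₀(0.021353) ≈ -33.41 dB
∠L = 67.61° − 168.55° = -100.94°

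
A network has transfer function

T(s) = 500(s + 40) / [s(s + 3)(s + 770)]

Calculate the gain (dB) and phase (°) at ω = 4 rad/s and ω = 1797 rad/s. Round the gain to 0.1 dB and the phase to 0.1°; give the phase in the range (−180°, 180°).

At s = jω = j4:
zero (s+40): 40 + j4 → |·| = √(40²+4²) = √1616 ≈ 40.2, ∠ = arctan(4/40) ≈ 5.71°
pole (s+3): 3 + j4 → |·| = √(3²+4²) = √25 ≈ 5, ∠ = arctan(4/3) ≈ 53.13°
pole (s+770): 770 + j4 → |·| = √(770²+4²) = √592916 ≈ 770.01, ∠ = arctan(4/770) ≈ 0.30°
pole at origin: |s| = 4, ∠ = 90.00° (in denominator)
|T| = 500 · 40.2 / 15400 ≈ 1.3052
Gain = 20 log₁₀(1.3052) ≈ 2.31 dB
∠T = 5.71° − 143.43° = -137.72°

At s = jω = j1797:
zero (s+40): 40 + j1797 → |·| = √(40²+1797²) = √3230809 ≈ 1797.4, ∠ = arctan(1797/40) ≈ 88.72°
pole (s+3): 3 + j1797 → |·| = √(3²+1797²) = √3229218 ≈ 1797, ∠ = arctan(1797/3) ≈ 89.90°
pole (s+770): 770 + j1797 → |·| = √(770²+1797²) = √3822109 ≈ 1955, ∠ = arctan(1797/770) ≈ 66.81°
pole at origin: |s| = 1797, ∠ = 90.00° (in denominator)
|T| = 500 · 1797.4 / 6.3131e+09 ≈ 0.00014235
Gain = 20 log₁₀(0.00014235) ≈ -76.93 dB
∠T = 88.72° − 246.71° = -157.99°

ω = 4: 2.3 dB, -137.7°; ω = 1797: -76.9 dB, -158.0°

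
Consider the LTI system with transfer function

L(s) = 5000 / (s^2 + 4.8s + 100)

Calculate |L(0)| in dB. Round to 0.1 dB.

L(0) = 5000 / 100 = 50
20 log₁₀(50) ≈ 33.98 dB

34.0 dB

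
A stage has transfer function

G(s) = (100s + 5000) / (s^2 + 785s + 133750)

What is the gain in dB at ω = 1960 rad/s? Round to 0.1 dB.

-26.2 dB

Substitute s = j1960:
Numerator: 100(j1960) + 5000 = 5000 + j196000
Denominator: (j1960)^2 + 785(j1960) + 133750 = -3707850 + j1538600
|N| = √(5000² + 196000²) ≈ 1.9606e+05, ∠N ≈ 88.54°
|D| = √(3707850² + 1538600²) ≈ 4.0144e+06, ∠D ≈ 157.46°
|G| = 1.9606e+05 / 4.0144e+06 ≈ 0.048839
Gain = 20 log₁₀(0.048839) ≈ -26.22 dB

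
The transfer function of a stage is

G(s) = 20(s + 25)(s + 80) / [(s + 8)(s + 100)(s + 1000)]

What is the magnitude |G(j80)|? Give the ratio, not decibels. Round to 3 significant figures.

At s = jω = j80:
zero (s+25): 25 + j80 → |·| = √(25²+80²) = √7025 ≈ 83.815, ∠ = arctan(80/25) ≈ 72.65°
zero (s+80): 80 + j80 → |·| = √(80²+80²) = √12800 ≈ 113.14, ∠ = arctan(80/80) ≈ 45.00°
pole (s+8): 8 + j80 → |·| = √(8²+80²) = √6464 ≈ 80.399, ∠ = arctan(80/8) ≈ 84.29°
pole (s+100): 100 + j80 → |·| = √(100²+80²) = √16400 ≈ 128.06, ∠ = arctan(80/100) ≈ 38.66°
pole (s+1000): 1000 + j80 → |·| = √(1000²+80²) = √1006400 ≈ 1003.2, ∠ = arctan(80/1000) ≈ 4.57°
|G| = 20 · 9482.8 / 1.0329e+07 ≈ 0.018362

0.0184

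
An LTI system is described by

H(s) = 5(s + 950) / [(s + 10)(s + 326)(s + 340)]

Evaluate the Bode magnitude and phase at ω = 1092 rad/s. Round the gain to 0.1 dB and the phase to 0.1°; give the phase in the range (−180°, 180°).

At s = jω = j1092:
zero (s+950): 950 + j1092 → |·| = √(950²+1092²) = √2094964 ≈ 1447.4, ∠ = arctan(1092/950) ≈ 48.98°
pole (s+10): 10 + j1092 → |·| = √(10²+1092²) = √1192564 ≈ 1092, ∠ = arctan(1092/10) ≈ 89.48°
pole (s+326): 326 + j1092 → |·| = √(326²+1092²) = √1298740 ≈ 1139.6, ∠ = arctan(1092/326) ≈ 73.38°
pole (s+340): 340 + j1092 → |·| = √(340²+1092²) = √1308064 ≈ 1143.7, ∠ = arctan(1092/340) ≈ 72.71°
|H| = 5 · 1447.4 / 1.4233e+09 ≈ 5.0847e-06
Gain = 20 log₁₀(5.0847e-06) ≈ -105.87 dB
∠H = 48.98° − 235.57° = -186.59° ≡ 173.41° (principal value)

-105.9 dB, 173.4°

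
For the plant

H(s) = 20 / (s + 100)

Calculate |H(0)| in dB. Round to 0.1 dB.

-14.0 dB

H(0) = 20 / 100 = 0.2
20 log₁₀(0.2) ≈ -13.98 dB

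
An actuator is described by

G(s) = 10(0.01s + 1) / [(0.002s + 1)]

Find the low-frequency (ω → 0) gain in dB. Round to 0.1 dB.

G(0) = 10 · 1 / 1 = 10
20 log₁₀(10) ≈ 20.00 dB

20.0 dB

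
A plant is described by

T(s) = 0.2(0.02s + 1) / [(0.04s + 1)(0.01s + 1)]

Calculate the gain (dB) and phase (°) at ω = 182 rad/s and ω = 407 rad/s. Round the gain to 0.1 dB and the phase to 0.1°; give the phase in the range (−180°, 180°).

At ω = 182 rad/s:
zero (1 + j182·0.02) = 1 + j3.64 → |·| ≈ 3.7749, ∠ ≈ 74.64°
pole (1 + j182·0.04) = 1 + j7.28 → |·| ≈ 7.3484, ∠ ≈ 82.18°
pole (1 + j182·0.01) = 1 + j1.82 → |·| ≈ 2.0766, ∠ ≈ 61.21°
|T| = 0.2 · 3.7749 / (7.3484 · 2.0766) ≈ 0.049475
Gain = 20 log₁₀(0.049475) ≈ -26.11 dB
∠T = (74.64°) − (82.18° + 61.21°) = -68.75°

At ω = 407 rad/s:
zero (1 + j407·0.02) = 1 + j8.14 → |·| ≈ 8.2012, ∠ ≈ 83.00°
pole (1 + j407·0.04) = 1 + j16.28 → |·| ≈ 16.311, ∠ ≈ 86.49°
pole (1 + j407·0.01) = 1 + j4.07 → |·| ≈ 4.191, ∠ ≈ 76.20°
|T| = 0.2 · 8.2012 / (16.311 · 4.191) ≈ 0.023994
Gain = 20 log₁₀(0.023994) ≈ -32.40 dB
∠T = (83.00°) − (86.49° + 76.20°) = -79.69°

ω = 182: -26.1 dB, -68.8°; ω = 407: -32.4 dB, -79.7°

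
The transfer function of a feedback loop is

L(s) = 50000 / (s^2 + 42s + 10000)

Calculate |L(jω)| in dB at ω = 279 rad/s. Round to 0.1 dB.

-2.8 dB

At s = jω = j279:
quadratic: (j279)² + 42·j279 + 10000 = -67841 + j11718 → |·| ≈ 68846, ∠ ≈ 170.20°
|L| = 50000 / 68846 ≈ 0.72626
Gain = 20 log₁₀(0.72626) ≈ -2.78 dB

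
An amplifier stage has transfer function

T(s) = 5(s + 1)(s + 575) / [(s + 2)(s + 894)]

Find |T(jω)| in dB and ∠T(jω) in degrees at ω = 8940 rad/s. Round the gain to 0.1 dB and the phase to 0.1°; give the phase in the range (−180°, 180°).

14.0 dB, 2.0°

At s = jω = j8940:
zero (s+1): 1 + j8940 → |·| = √(1²+8940²) = √79923601 ≈ 8940, ∠ = arctan(8940/1) ≈ 89.99°
zero (s+575): 575 + j8940 → |·| = √(575²+8940²) = √80254225 ≈ 8958.5, ∠ = arctan(8940/575) ≈ 86.32°
pole (s+2): 2 + j8940 → |·| = √(2²+8940²) = √79923604 ≈ 8940, ∠ = arctan(8940/2) ≈ 89.99°
pole (s+894): 894 + j8940 → |·| = √(894²+8940²) = √80722836 ≈ 8984.6, ∠ = arctan(8940/894) ≈ 84.29°
|T| = 5 · 8.0089e+07 / 8.0322e+07 ≈ 4.9855
Gain = 20 log₁₀(4.9855) ≈ 13.95 dB
∠T = 176.31° − 174.28° = 2.03°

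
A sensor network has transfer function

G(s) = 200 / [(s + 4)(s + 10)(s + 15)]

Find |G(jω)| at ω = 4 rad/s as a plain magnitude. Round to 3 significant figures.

0.211

At s = jω = j4:
pole (s+4): 4 + j4 → |·| = √(4²+4²) = √32 ≈ 5.6569, ∠ = arctan(4/4) ≈ 45.00°
pole (s+10): 10 + j4 → |·| = √(10²+4²) = √116 ≈ 10.77, ∠ = arctan(4/10) ≈ 21.80°
pole (s+15): 15 + j4 → |·| = √(15²+4²) = √241 ≈ 15.524, ∠ = arctan(4/15) ≈ 14.93°
|G| = 200 / 945.8 ≈ 0.21146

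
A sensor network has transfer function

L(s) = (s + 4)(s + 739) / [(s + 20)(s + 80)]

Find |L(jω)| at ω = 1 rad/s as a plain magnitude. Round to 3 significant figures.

1.90

At s = jω = j1:
zero (s+4): 4 + j1 → |·| = √(4²+1²) = √17 ≈ 4.1231, ∠ = arctan(1/4) ≈ 14.04°
zero (s+739): 739 + j1 → |·| = √(739²+1²) = √546122 ≈ 739, ∠ = arctan(1/739) ≈ 0.08°
pole (s+20): 20 + j1 → |·| = √(20²+1²) = √401 ≈ 20.025, ∠ = arctan(1/20) ≈ 2.86°
pole (s+80): 80 + j1 → |·| = √(80²+1²) = √6401 ≈ 80.006, ∠ = arctan(1/80) ≈ 0.72°
|L| = 1 · 3047 / 1602.1 ≈ 1.9019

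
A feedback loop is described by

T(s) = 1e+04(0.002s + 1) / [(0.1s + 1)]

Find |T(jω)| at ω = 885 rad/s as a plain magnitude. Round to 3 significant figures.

230

At ω = 885 rad/s:
zero (1 + j885·0.002) = 1 + j1.77 → |·| ≈ 2.033, ∠ ≈ 60.53°
pole (1 + j885·0.1) = 1 + j88.5 → |·| ≈ 88.506, ∠ ≈ 89.35°
|T| = 1e+04 · 2.033 / (88.506) ≈ 229.7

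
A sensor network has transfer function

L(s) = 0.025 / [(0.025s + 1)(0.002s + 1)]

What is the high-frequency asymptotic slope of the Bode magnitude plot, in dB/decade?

-40 dB/decade

Each pole contributes −20 dB/decade at high frequency; each zero contributes +20 dB/decade.
Net: 0 zero(s) − 2 pole(s) → -40 dB/decade.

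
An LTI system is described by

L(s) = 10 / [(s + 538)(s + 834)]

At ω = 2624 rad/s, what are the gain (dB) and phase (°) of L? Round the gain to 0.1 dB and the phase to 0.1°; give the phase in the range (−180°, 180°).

-117.4 dB, -150.8°

At s = jω = j2624:
pole (s+538): 538 + j2624 → |·| = √(538²+2624²) = √7174820 ≈ 2678.6, ∠ = arctan(2624/538) ≈ 78.41°
pole (s+834): 834 + j2624 → |·| = √(834²+2624²) = √7580932 ≈ 2753.3, ∠ = arctan(2624/834) ≈ 72.37°
|L| = 10 / 7.375e+06 ≈ 1.3559e-06
Gain = 20 log₁₀(1.3559e-06) ≈ -117.36 dB
∠L = 0.00° − 150.78° = -150.78°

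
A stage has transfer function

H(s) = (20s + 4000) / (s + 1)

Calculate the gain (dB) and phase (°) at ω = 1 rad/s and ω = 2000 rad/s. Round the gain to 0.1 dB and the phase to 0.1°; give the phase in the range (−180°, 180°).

ω = 1: 69.0 dB, -44.7°; ω = 2000: 26.1 dB, -5.7°

Substitute s = j1:
Numerator: 20(j1) + 4000 = 4000 + j20
Denominator: (j1) + 1 = 1 + j1
|N| = √(4000² + 20²) ≈ 4000, ∠N ≈ 0.29°
|D| = √(1² + 1²) ≈ 1.4142, ∠D ≈ 45.00°
|H| = 4000 / 1.4142 ≈ 2828.5
Gain = 20 log₁₀(2828.5) ≈ 69.03 dB
∠H = 0.29° − 45.00° = -44.71°

Substitute s = j2000:
Numerator: 20(j2000) + 4000 = 4000 + j40000
Denominator: (j2000) + 1 = 1 + j2000
|N| = √(4000² + 40000²) ≈ 40200, ∠N ≈ 84.29°
|D| = √(1² + 2000²) ≈ 2000, ∠D ≈ 89.97°
|H| = 40200 / 2000 ≈ 20.1
Gain = 20 log₁₀(20.1) ≈ 26.06 dB
∠H = 84.29° − 89.97° = -5.68°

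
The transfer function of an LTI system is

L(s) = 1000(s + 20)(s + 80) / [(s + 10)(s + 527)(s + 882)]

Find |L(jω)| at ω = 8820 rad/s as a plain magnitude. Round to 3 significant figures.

0.113

At s = jω = j8820:
zero (s+20): 20 + j8820 → |·| = √(20²+8820²) = √77792800 ≈ 8820, ∠ = arctan(8820/20) ≈ 89.87°
zero (s+80): 80 + j8820 → |·| = √(80²+8820²) = √77798800 ≈ 8820.4, ∠ = arctan(8820/80) ≈ 89.48°
pole (s+10): 10 + j8820 → |·| = √(10²+8820²) = √77792500 ≈ 8820, ∠ = arctan(8820/10) ≈ 89.94°
pole (s+527): 527 + j8820 → |·| = √(527²+8820²) = √78070129 ≈ 8835.7, ∠ = arctan(8820/527) ≈ 86.58°
pole (s+882): 882 + j8820 → |·| = √(882²+8820²) = √78570324 ≈ 8864, ∠ = arctan(8820/882) ≈ 84.29°
|L| = 1000 · 7.7796e+07 / 6.9078e+11 ≈ 0.11262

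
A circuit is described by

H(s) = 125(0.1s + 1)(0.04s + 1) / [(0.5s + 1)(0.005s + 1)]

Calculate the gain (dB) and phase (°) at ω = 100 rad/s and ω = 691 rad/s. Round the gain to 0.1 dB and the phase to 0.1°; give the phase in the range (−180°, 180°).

At ω = 100 rad/s:
zero (1 + j100·0.1) = 1 + j10 → |·| ≈ 10.05, ∠ ≈ 84.29°
zero (1 + j100·0.04) = 1 + j4 → |·| ≈ 4.1231, ∠ ≈ 75.96°
pole (1 + j100·0.5) = 1 + j50 → |·| ≈ 50.01, ∠ ≈ 88.85°
pole (1 + j100·0.005) = 1 + j0.5 → |·| ≈ 1.118, ∠ ≈ 26.57°
|H| = 125 · 10.05 · 4.1231 / (50.01 · 1.118) ≈ 92.641
Gain = 20 log₁₀(92.641) ≈ 39.34 dB
∠H = (84.29° + 75.96°) − (88.85° + 26.57°) = 44.83°

At ω = 691 rad/s:
zero (1 + j691·0.1) = 1 + j69.1 → |·| ≈ 69.107, ∠ ≈ 89.17°
zero (1 + j691·0.04) = 1 + j27.64 → |·| ≈ 27.658, ∠ ≈ 87.93°
pole (1 + j691·0.5) = 1 + j345.5 → |·| ≈ 345.5, ∠ ≈ 89.83°
pole (1 + j691·0.005) = 1 + j3.455 → |·| ≈ 3.5968, ∠ ≈ 73.86°
|H| = 125 · 69.107 · 27.658 / (345.5 · 3.5968) ≈ 192.26
Gain = 20 log₁₀(192.26) ≈ 45.68 dB
∠H = (89.17° + 87.93°) − (89.83° + 73.86°) = 13.41°

ω = 100: 39.3 dB, 44.8°; ω = 691: 45.7 dB, 13.4°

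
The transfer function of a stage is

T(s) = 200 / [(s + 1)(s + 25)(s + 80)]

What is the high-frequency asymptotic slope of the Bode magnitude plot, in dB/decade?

Each pole contributes −20 dB/decade at high frequency; each zero contributes +20 dB/decade.
Net: 0 zero(s) − 3 pole(s) → -60 dB/decade.

-60 dB/decade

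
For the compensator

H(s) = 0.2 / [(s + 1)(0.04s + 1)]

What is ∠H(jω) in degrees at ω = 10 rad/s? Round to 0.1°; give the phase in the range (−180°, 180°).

-106.1°

At ω = 10 rad/s:
pole (1 + j10·1) = 1 + j10 → |·| ≈ 10.05, ∠ ≈ 84.29°
pole (1 + j10·0.04) = 1 + j0.4 → |·| ≈ 1.077, ∠ ≈ 21.80°
∠H = (0°) − (84.29° + 21.80°) = -106.09°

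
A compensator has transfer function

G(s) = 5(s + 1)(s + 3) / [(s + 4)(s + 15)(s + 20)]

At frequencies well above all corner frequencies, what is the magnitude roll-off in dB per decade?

Each pole contributes −20 dB/decade at high frequency; each zero contributes +20 dB/decade.
Net: 2 zero(s) − 3 pole(s) → -20 dB/decade.

-20 dB/decade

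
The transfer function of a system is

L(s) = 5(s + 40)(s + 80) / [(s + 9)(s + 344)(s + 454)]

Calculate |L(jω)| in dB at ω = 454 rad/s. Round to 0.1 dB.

-44.0 dB

At s = jω = j454:
zero (s+40): 40 + j454 → |·| = √(40²+454²) = √207716 ≈ 455.76, ∠ = arctan(454/40) ≈ 84.96°
zero (s+80): 80 + j454 → |·| = √(80²+454²) = √212516 ≈ 460.99, ∠ = arctan(454/80) ≈ 80.01°
pole (s+9): 9 + j454 → |·| = √(9²+454²) = √206197 ≈ 454.09, ∠ = arctan(454/9) ≈ 88.86°
pole (s+344): 344 + j454 → |·| = √(344²+454²) = √324452 ≈ 569.61, ∠ = arctan(454/344) ≈ 52.85°
pole (s+454): 454 + j454 → |·| = √(454²+454²) = √412232 ≈ 642.05, ∠ = arctan(454/454) ≈ 45.00°
|L| = 5 · 2.101e+05 / 1.6607e+08 ≈ 0.0063256
Gain = 20 log₁₀(0.0063256) ≈ -43.98 dB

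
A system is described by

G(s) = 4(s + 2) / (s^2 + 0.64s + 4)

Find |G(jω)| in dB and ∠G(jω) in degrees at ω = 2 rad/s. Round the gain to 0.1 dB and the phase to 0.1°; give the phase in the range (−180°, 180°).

18.9 dB, -45.0°

At s = jω = j2:
zero (s+2): 2 + j2 → |·| = √(2²+2²) = √8 ≈ 2.8284, ∠ = arctan(2/2) ≈ 45.00°
quadratic: (j2)² + 0.64·j2 + 4 = 0 + j1.28 → |·| ≈ 1.28, ∠ ≈ 90.00°
|G| = 4 · 2.8284 / 1.28 ≈ 8.8387
Gain = 20 log₁₀(8.8387) ≈ 18.93 dB
∠G = 45.00° − 90.00° = -45.00°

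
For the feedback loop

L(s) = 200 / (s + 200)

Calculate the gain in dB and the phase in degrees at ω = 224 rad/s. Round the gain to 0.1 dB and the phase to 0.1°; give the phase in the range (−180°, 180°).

At s = jω = j224:
pole (s+200): 200 + j224 → |·| = √(200²+224²) = √90176 ≈ 300.29, ∠ = arctan(224/200) ≈ 48.24°
|L| = 200 / 300.29 ≈ 0.66602
Gain = 20 log₁₀(0.66602) ≈ -3.53 dB
∠L = 0.00° − 48.24° = -48.24°

-3.5 dB, -48.2°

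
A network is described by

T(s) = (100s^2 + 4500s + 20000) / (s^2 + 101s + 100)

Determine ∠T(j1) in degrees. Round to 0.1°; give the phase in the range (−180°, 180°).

-32.8°

Substitute s = j1:
Numerator: 100(j1)^2 + 4500(j1) + 20000 = 19900 + j4500
Denominator: (j1)^2 + 101(j1) + 100 = 99 + j101
|N| = √(19900² + 4500²) ≈ 20402, ∠N ≈ 12.74°
|D| = √(99² + 101²) ≈ 141.43, ∠D ≈ 45.57°
∠T = 12.74° − 45.57° = -32.83°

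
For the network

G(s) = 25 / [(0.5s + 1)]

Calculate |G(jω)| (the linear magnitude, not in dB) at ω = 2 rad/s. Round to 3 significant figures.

17.7

At ω = 2 rad/s:
pole (1 + j2·0.5) = 1 + j1 → |·| ≈ 1.4142, ∠ ≈ 45.00°
|G| = 25 · 1 / (1.4142) ≈ 17.678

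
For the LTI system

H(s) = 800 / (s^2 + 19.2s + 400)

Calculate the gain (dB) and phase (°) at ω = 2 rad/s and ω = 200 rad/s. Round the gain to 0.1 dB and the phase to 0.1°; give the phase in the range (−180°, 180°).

ω = 2: 6.1 dB, -5.5°; ω = 200: -33.9 dB, -174.5°

At s = jω = j2:
quadratic: (j2)² + 19.2·j2 + 400 = 396 + j38.4 → |·| ≈ 397.86, ∠ ≈ 5.54°
|H| = 800 / 397.86 ≈ 2.0108
Gain = 20 log₁₀(2.0108) ≈ 6.07 dB
∠H = 0.00° − 5.54° = -5.54°

At s = jω = j200:
quadratic: (j200)² + 19.2·j200 + 400 = -39600 + j3840 → |·| ≈ 39786, ∠ ≈ 174.46°
|H| = 800 / 39786 ≈ 0.020108
Gain = 20 log₁₀(0.020108) ≈ -33.93 dB
∠H = 0.00° − 174.46° = -174.46°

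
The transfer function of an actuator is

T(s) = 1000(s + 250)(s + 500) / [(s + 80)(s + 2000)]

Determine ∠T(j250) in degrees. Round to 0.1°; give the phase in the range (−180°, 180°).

At s = jω = j250:
zero (s+250): 250 + j250 → |·| = √(250²+250²) = √125000 ≈ 353.55, ∠ = arctan(250/250) ≈ 45.00°
zero (s+500): 500 + j250 → |·| = √(500²+250²) = √312500 ≈ 559.02, ∠ = arctan(250/500) ≈ 26.57°
pole (s+80): 80 + j250 → |·| = √(80²+250²) = √68900 ≈ 262.49, ∠ = arctan(250/80) ≈ 72.26°
pole (s+2000): 2000 + j250 → |·| = √(2000²+250²) = √4062500 ≈ 2015.6, ∠ = arctan(250/2000) ≈ 7.13°
∠T = 71.57° − 79.39° = -7.82°

-7.8°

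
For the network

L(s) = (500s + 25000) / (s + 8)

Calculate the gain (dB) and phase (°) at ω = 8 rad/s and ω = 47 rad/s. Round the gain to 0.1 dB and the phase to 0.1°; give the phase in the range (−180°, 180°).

ω = 8: 67.0 dB, -35.9°; ω = 47: 57.1 dB, -37.1°

Substitute s = j8:
Numerator: 500(j8) + 25000 = 25000 + j4000
Denominator: (j8) + 8 = 8 + j8
|N| = √(25000² + 4000²) ≈ 25318, ∠N ≈ 9.09°
|D| = √(8² + 8²) ≈ 11.314, ∠D ≈ 45.00°
|L| = 25318 / 11.314 ≈ 2237.8
Gain = 20 log₁₀(2237.8) ≈ 67.00 dB
∠L = 9.09° − 45.00° = -35.91°

Substitute s = j47:
Numerator: 500(j47) + 25000 = 25000 + j23500
Denominator: (j47) + 8 = 8 + j47
|N| = √(25000² + 23500²) ≈ 34311, ∠N ≈ 43.23°
|D| = √(8² + 47²) ≈ 47.676, ∠D ≈ 80.34°
|L| = 34311 / 47.676 ≈ 719.67
Gain = 20 log₁₀(719.67) ≈ 57.14 dB
∠L = 43.23° − 80.34° = -37.11°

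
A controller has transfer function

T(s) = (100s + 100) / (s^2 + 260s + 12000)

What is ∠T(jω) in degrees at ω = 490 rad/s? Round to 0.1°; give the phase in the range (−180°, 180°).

Substitute s = j490:
Numerator: 100(j490) + 100 = 100 + j49000
Denominator: (j490)^2 + 260(j490) + 12000 = -228100 + j127400
|N| = √(100² + 49000²) ≈ 49000, ∠N ≈ 89.88°
|D| = √(228100² + 127400²) ≈ 2.6127e+05, ∠D ≈ 150.82°
∠T = 89.88° − 150.82° = -60.94°

-60.9°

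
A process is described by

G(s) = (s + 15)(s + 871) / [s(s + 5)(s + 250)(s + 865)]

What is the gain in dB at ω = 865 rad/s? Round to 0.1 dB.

At s = jω = j865:
zero (s+15): 15 + j865 → |·| = √(15²+865²) = √748450 ≈ 865.13, ∠ = arctan(865/15) ≈ 89.01°
zero (s+871): 871 + j865 → |·| = √(871²+865²) = √1506866 ≈ 1227.5, ∠ = arctan(865/871) ≈ 44.80°
pole (s+5): 5 + j865 → |·| = √(5²+865²) = √748250 ≈ 865.01, ∠ = arctan(865/5) ≈ 89.67°
pole (s+250): 250 + j865 → |·| = √(250²+865²) = √810725 ≈ 900.4, ∠ = arctan(865/250) ≈ 73.88°
pole (s+865): 865 + j865 → |·| = √(865²+865²) = √1496450 ≈ 1223.3, ∠ = arctan(865/865) ≈ 45.00°
pole at origin: |s| = 865, ∠ = 90.00° (in denominator)
|G| = 1 · 1.0619e+06 / 8.2415e+11 ≈ 1.2885e-06
Gain = 20 log₁₀(1.2885e-06) ≈ -117.80 dB

-117.8 dB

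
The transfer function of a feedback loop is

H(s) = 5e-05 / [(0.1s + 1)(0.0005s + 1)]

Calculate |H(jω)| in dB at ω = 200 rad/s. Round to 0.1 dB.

-112.1 dB

At ω = 200 rad/s:
pole (1 + j200·0.1) = 1 + j20 → |·| ≈ 20.025, ∠ ≈ 87.14°
pole (1 + j200·0.0005) = 1 + j0.1 → |·| ≈ 1.005, ∠ ≈ 5.71°
|H| = 5e-05 · 1 / (20.025 · 1.005) ≈ 2.4845e-06
Gain = 20 log₁₀(2.4845e-06) ≈ -112.10 dB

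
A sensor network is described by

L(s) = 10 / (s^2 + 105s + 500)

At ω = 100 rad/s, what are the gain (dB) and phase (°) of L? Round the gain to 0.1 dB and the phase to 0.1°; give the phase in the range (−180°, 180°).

Substitute s = j100:
Numerator: 10 = 10 + j0
Denominator: (j100)^2 + 105(j100) + 500 = -9500 + j10500
|N| = √(10² + 0²) ≈ 10, ∠N ≈ 0.00°
|D| = √(9500² + 10500²) ≈ 14160, ∠D ≈ 132.14°
|L| = 10 / 14160 ≈ 0.00070621
Gain = 20 log₁₀(0.00070621) ≈ -63.02 dB
∠L = 0.00° − 132.14° = -132.14°

-63.0 dB, -132.1°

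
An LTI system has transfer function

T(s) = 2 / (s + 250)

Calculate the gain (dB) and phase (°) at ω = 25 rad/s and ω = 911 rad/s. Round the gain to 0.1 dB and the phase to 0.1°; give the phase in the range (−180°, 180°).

Substitute s = j25:
Numerator: 2 = 2 + j0
Denominator: (j25) + 250 = 250 + j25
|N| = √(2² + 0²) ≈ 2, ∠N ≈ 0.00°
|D| = √(250² + 25²) ≈ 251.25, ∠D ≈ 5.71°
|T| = 2 / 251.25 ≈ 0.0079602
Gain = 20 log₁₀(0.0079602) ≈ -41.98 dB
∠T = 0.00° − 5.71° = -5.71°

Substitute s = j911:
Numerator: 2 = 2 + j0
Denominator: (j911) + 250 = 250 + j911
|N| = √(2² + 0²) ≈ 2, ∠N ≈ 0.00°
|D| = √(250² + 911²) ≈ 944.68, ∠D ≈ 74.65°
|T| = 2 / 944.68 ≈ 0.0021171
Gain = 20 log₁₀(0.0021171) ≈ -53.49 dB
∠T = 0.00° − 74.65° = -74.65°

ω = 25: -42.0 dB, -5.7°; ω = 911: -53.5 dB, -74.7°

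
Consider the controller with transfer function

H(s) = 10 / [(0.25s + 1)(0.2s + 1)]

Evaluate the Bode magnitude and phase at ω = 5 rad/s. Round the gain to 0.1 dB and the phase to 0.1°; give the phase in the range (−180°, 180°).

At ω = 5 rad/s:
pole (1 + j5·0.25) = 1 + j1.25 → |·| ≈ 1.6008, ∠ ≈ 51.34°
pole (1 + j5·0.2) = 1 + j1 → |·| ≈ 1.4142, ∠ ≈ 45.00°
|H| = 10 · 1 / (1.6008 · 1.4142) ≈ 4.4173
Gain = 20 log₁₀(4.4173) ≈ 12.90 dB
∠H = (0°) − (51.34° + 45.00°) = -96.34°

12.9 dB, -96.3°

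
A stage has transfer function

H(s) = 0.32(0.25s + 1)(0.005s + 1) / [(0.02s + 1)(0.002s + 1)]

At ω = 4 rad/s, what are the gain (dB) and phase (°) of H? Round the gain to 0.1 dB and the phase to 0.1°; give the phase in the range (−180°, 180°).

At ω = 4 rad/s:
zero (1 + j4·0.25) = 1 + j1 → |·| ≈ 1.4142, ∠ ≈ 45.00°
zero (1 + j4·0.005) = 1 + j0.02 → |·| ≈ 1.0002, ∠ ≈ 1.15°
pole (1 + j4·0.02) = 1 + j0.08 → |·| ≈ 1.0032, ∠ ≈ 4.57°
pole (1 + j4·0.002) = 1 + j0.008 → |·| ≈ 1, ∠ ≈ 0.46°
|H| = 0.32 · 1.4142 · 1.0002 / (1.0032 · 1) ≈ 0.45119
Gain = 20 log₁₀(0.45119) ≈ -6.91 dB
∠H = (45.00° + 1.15°) − (4.57° + 0.46°) = 41.12°

-6.9 dB, 41.1°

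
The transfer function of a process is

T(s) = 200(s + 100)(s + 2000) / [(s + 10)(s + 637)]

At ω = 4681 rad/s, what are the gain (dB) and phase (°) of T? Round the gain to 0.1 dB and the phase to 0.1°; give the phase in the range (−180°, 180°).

At s = jω = j4681:
zero (s+100): 100 + j4681 → |·| = √(100²+4681²) = √21921761 ≈ 4682.1, ∠ = arctan(4681/100) ≈ 88.78°
zero (s+2000): 2000 + j4681 → |·| = √(2000²+4681²) = √25911761 ≈ 5090.4, ∠ = arctan(4681/2000) ≈ 66.86°
pole (s+10): 10 + j4681 → |·| = √(10²+4681²) = √21911861 ≈ 4681, ∠ = arctan(4681/10) ≈ 89.88°
pole (s+637): 637 + j4681 → |·| = √(637²+4681²) = √22317530 ≈ 4724.1, ∠ = arctan(4681/637) ≈ 82.25°
|T| = 200 · 2.3834e+07 / 2.2114e+07 ≈ 215.56
Gain = 20 log₁₀(215.56) ≈ 46.67 dB
∠T = 155.64° − 172.13° = -16.49°

46.7 dB, -16.5°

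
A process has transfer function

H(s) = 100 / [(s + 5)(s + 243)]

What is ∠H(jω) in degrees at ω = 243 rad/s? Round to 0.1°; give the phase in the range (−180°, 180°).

-133.8°

At s = jω = j243:
pole (s+5): 5 + j243 → |·| = √(5²+243²) = √59074 ≈ 243.05, ∠ = arctan(243/5) ≈ 88.82°
pole (s+243): 243 + j243 → |·| = √(243²+243²) = √118098 ≈ 343.65, ∠ = arctan(243/243) ≈ 45.00°
∠H = 0.00° − 133.82° = -133.82°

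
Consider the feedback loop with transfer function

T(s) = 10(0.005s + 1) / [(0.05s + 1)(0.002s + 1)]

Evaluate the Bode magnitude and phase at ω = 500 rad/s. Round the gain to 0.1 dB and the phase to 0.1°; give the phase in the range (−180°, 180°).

At ω = 500 rad/s:
zero (1 + j500·0.005) = 1 + j2.5 → |·| ≈ 2.6926, ∠ ≈ 68.20°
pole (1 + j500·0.05) = 1 + j25 → |·| ≈ 25.02, ∠ ≈ 87.71°
pole (1 + j500·0.002) = 1 + j1 → |·| ≈ 1.4142, ∠ ≈ 45.00°
|T| = 10 · 2.6926 / (25.02 · 1.4142) ≈ 0.76098
Gain = 20 log₁₀(0.76098) ≈ -2.37 dB
∠T = (68.20°) − (87.71° + 45.00°) = -64.51°

-2.4 dB, -64.5°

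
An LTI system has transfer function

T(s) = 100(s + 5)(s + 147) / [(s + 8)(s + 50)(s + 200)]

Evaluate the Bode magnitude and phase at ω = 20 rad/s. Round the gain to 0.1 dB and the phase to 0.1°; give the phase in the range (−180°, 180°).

2.4 dB, -12.0°

At s = jω = j20:
zero (s+5): 5 + j20 → |·| = √(5²+20²) = √425 ≈ 20.616, ∠ = arctan(20/5) ≈ 75.96°
zero (s+147): 147 + j20 → |·| = √(147²+20²) = √22009 ≈ 148.35, ∠ = arctan(20/147) ≈ 7.75°
pole (s+8): 8 + j20 → |·| = √(8²+20²) = √464 ≈ 21.541, ∠ = arctan(20/8) ≈ 68.20°
pole (s+50): 50 + j20 → |·| = √(50²+20²) = √2900 ≈ 53.852, ∠ = arctan(20/50) ≈ 21.80°
pole (s+200): 200 + j20 → |·| = √(200²+20²) = √40400 ≈ 201, ∠ = arctan(20/200) ≈ 5.71°
|T| = 100 · 3058.4 / 2.3317e+05 ≈ 1.3117
Gain = 20 log₁₀(1.3117) ≈ 2.36 dB
∠T = 83.71° − 95.71° = -12.00°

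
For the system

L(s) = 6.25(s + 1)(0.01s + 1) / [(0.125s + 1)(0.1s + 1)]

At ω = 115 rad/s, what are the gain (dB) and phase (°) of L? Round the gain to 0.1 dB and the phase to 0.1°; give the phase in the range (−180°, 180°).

At ω = 115 rad/s:
zero (1 + j115·1) = 1 + j115 → |·| ≈ 115, ∠ ≈ 89.50°
zero (1 + j115·0.01) = 1 + j1.15 → |·| ≈ 1.524, ∠ ≈ 48.99°
pole (1 + j115·0.125) = 1 + j14.375 → |·| ≈ 14.41, ∠ ≈ 86.02°
pole (1 + j115·0.1) = 1 + j11.5 → |·| ≈ 11.543, ∠ ≈ 85.03°
|L| = 6.25 · 115 · 1.524 / (14.41 · 11.543) ≈ 6.5854
Gain = 20 log₁₀(6.5854) ≈ 16.37 dB
∠L = (89.50° + 48.99°) − (86.02° + 85.03°) = -32.56°

16.4 dB, -32.6°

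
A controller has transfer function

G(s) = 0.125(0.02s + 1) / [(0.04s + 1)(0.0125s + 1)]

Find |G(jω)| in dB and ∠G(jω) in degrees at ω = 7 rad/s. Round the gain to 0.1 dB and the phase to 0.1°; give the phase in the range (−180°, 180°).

-18.3 dB, -12.7°

At ω = 7 rad/s:
zero (1 + j7·0.02) = 1 + j0.14 → |·| ≈ 1.0098, ∠ ≈ 7.97°
pole (1 + j7·0.04) = 1 + j0.28 → |·| ≈ 1.0385, ∠ ≈ 15.64°
pole (1 + j7·0.0125) = 1 + j0.0875 → |·| ≈ 1.0038, ∠ ≈ 5.00°
|G| = 0.125 · 1.0098 / (1.0385 · 1.0038) ≈ 0.12109
Gain = 20 log₁₀(0.12109) ≈ -18.34 dB
∠G = (7.97°) − (15.64° + 5.00°) = -12.67°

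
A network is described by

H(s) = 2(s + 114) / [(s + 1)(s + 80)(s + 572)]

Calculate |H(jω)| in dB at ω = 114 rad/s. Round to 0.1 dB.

-89.2 dB

At s = jω = j114:
zero (s+114): 114 + j114 → |·| = √(114²+114²) = √25992 ≈ 161.22, ∠ = arctan(114/114) ≈ 45.00°
pole (s+1): 1 + j114 → |·| = √(1²+114²) = √12997 ≈ 114, ∠ = arctan(114/1) ≈ 89.50°
pole (s+80): 80 + j114 → |·| = √(80²+114²) = √19396 ≈ 139.27, ∠ = arctan(114/80) ≈ 54.94°
pole (s+572): 572 + j114 → |·| = √(572²+114²) = √340180 ≈ 583.25, ∠ = arctan(114/572) ≈ 11.27°
|H| = 2 · 161.22 / 9.2601e+06 ≈ 3.482e-05
Gain = 20 log₁₀(3.482e-05) ≈ -89.16 dB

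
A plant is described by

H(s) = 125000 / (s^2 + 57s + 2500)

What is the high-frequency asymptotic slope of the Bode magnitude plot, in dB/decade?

Each pole contributes −20 dB/decade at high frequency; each zero contributes +20 dB/decade.
Net: 0 zero(s) − 2 pole(s) → -40 dB/decade.

-40 dB/decade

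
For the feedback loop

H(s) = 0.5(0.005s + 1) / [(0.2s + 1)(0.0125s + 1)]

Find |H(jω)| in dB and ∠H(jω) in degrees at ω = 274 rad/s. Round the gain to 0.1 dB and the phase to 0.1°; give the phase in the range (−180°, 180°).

-47.3 dB, -108.8°

At ω = 274 rad/s:
zero (1 + j274·0.005) = 1 + j1.37 → |·| ≈ 1.6961, ∠ ≈ 53.87°
pole (1 + j274·0.2) = 1 + j54.8 → |·| ≈ 54.809, ∠ ≈ 88.95°
pole (1 + j274·0.0125) = 1 + j3.425 → |·| ≈ 3.568, ∠ ≈ 73.72°
|H| = 0.5 · 1.6961 / (54.809 · 3.568) ≈ 0.0043366
Gain = 20 log₁₀(0.0043366) ≈ -47.26 dB
∠H = (53.87°) − (88.95° + 73.72°) = -108.80°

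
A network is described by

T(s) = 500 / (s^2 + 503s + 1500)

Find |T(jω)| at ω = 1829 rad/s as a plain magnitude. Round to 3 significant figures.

Substitute s = j1829:
Numerator: 500 = 500 + j0
Denominator: (j1829)^2 + 503(j1829) + 1500 = -3343741 + j919987
|N| = √(500² + 0²) ≈ 500, ∠N ≈ 0.00°
|D| = √(3343741² + 919987²) ≈ 3.468e+06, ∠D ≈ 164.62°
|T| = 500 / 3.468e+06 ≈ 0.00014418

0.000144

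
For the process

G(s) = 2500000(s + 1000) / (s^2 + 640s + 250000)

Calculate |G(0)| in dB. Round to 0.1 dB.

80.0 dB

G(0) = 2500000·1000 / 250000 = 10000
20 log₁₀(10000) ≈ 80.00 dB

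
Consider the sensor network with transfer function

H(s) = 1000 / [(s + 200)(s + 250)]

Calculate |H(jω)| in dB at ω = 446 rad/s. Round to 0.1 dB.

At s = jω = j446:
pole (s+200): 200 + j446 → |·| = √(200²+446²) = √238916 ≈ 488.79, ∠ = arctan(446/200) ≈ 65.85°
pole (s+250): 250 + j446 → |·| = √(250²+446²) = √261416 ≈ 511.29, ∠ = arctan(446/250) ≈ 60.73°
|H| = 1000 / 2.4991e+05 ≈ 0.0040014
Gain = 20 log₁₀(0.0040014) ≈ -47.96 dB

-48.0 dB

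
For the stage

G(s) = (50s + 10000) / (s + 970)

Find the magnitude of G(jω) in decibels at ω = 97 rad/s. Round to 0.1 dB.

Substitute s = j97:
Numerator: 50(j97) + 10000 = 10000 + j4850
Denominator: (j97) + 970 = 970 + j97
|N| = √(10000² + 4850²) ≈ 11114, ∠N ≈ 25.87°
|D| = √(970² + 97²) ≈ 974.84, ∠D ≈ 5.71°
|G| = 11114 / 974.84 ≈ 11.401
Gain = 20 log₁₀(11.401) ≈ 21.14 dB

21.1 dB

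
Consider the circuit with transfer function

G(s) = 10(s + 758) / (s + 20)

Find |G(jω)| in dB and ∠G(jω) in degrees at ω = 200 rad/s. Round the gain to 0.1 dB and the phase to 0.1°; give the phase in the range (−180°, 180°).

31.8 dB, -69.5°

At s = jω = j200:
zero (s+758): 758 + j200 → |·| = √(758²+200²) = √614564 ≈ 783.94, ∠ = arctan(200/758) ≈ 14.78°
pole (s+20): 20 + j200 → |·| = √(20²+200²) = √40400 ≈ 201, ∠ = arctan(200/20) ≈ 84.29°
|G| = 10 · 783.94 / 201 ≈ 39.002
Gain = 20 log₁₀(39.002) ≈ 31.82 dB
∠G = 14.78° − 84.29° = -69.51°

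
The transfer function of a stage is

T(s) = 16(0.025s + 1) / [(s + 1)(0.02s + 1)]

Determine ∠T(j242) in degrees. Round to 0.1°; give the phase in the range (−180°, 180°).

-87.5°

At ω = 242 rad/s:
zero (1 + j242·0.025) = 1 + j6.05 → |·| ≈ 6.1321, ∠ ≈ 80.61°
pole (1 + j242·1) = 1 + j242 → |·| ≈ 242, ∠ ≈ 89.76°
pole (1 + j242·0.02) = 1 + j4.84 → |·| ≈ 4.9422, ∠ ≈ 78.33°
∠T = (80.61°) − (89.76° + 78.33°) = -87.48°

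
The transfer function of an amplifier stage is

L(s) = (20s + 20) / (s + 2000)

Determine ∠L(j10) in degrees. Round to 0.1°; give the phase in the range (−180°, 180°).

Substitute s = j10:
Numerator: 20(j10) + 20 = 20 + j200
Denominator: (j10) + 2000 = 2000 + j10
|N| = √(20² + 200²) ≈ 201, ∠N ≈ 84.29°
|D| = √(2000² + 10²) ≈ 2000, ∠D ≈ 0.29°
∠L = 84.29° − 0.29° = 84.00°

84.0°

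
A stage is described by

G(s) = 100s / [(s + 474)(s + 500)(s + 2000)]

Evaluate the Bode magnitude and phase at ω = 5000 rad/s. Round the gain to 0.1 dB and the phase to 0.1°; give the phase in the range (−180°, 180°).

-108.7 dB, -147.1°

At s = jω = j5000:
zero at origin: s = j5000 → |·| = 5000, ∠ = 90.00°
pole (s+474): 474 + j5000 → |·| = √(474²+5000²) = √25224676 ≈ 5022.4, ∠ = arctan(5000/474) ≈ 84.58°
pole (s+500): 500 + j5000 → |·| = √(500²+5000²) = √25250000 ≈ 5024.9, ∠ = arctan(5000/500) ≈ 84.29°
pole (s+2000): 2000 + j5000 → |·| = √(2000²+5000²) = √29000000 ≈ 5385.2, ∠ = arctan(5000/2000) ≈ 68.20°
|G| = 100 · 5000 / 1.3591e+11 ≈ 3.6789e-06
Gain = 20 log₁₀(3.6789e-06) ≈ -108.69 dB
∠G = 90.00° − 237.07° = -147.07°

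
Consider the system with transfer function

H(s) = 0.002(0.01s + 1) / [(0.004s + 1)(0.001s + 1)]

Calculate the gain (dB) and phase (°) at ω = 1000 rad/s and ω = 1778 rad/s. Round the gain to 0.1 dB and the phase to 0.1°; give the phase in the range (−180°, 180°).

ω = 1000: -49.3 dB, -36.7°; ω = 1778: -52.3 dB, -55.9°

At ω = 1000 rad/s:
zero (1 + j1000·0.01) = 1 + j10 → |·| ≈ 10.05, ∠ ≈ 84.29°
pole (1 + j1000·0.004) = 1 + j4 → |·| ≈ 4.1231, ∠ ≈ 75.96°
pole (1 + j1000·0.001) = 1 + j1 → |·| ≈ 1.4142, ∠ ≈ 45.00°
|H| = 0.002 · 10.05 / (4.1231 · 1.4142) ≈ 0.0034472
Gain = 20 log₁₀(0.0034472) ≈ -49.25 dB
∠H = (84.29°) − (75.96° + 45.00°) = -36.67°

At ω = 1778 rad/s:
zero (1 + j1778·0.01) = 1 + j17.78 → |·| ≈ 17.808, ∠ ≈ 86.78°
pole (1 + j1778·0.004) = 1 + j7.112 → |·| ≈ 7.182, ∠ ≈ 82.00°
pole (1 + j1778·0.001) = 1 + j1.778 → |·| ≈ 2.0399, ∠ ≈ 60.65°
|H| = 0.002 · 17.808 / (7.182 · 2.0399) ≈ 0.002431
Gain = 20 log₁₀(0.002431) ≈ -52.28 dB
∠H = (86.78°) − (82.00° + 60.65°) = -55.87°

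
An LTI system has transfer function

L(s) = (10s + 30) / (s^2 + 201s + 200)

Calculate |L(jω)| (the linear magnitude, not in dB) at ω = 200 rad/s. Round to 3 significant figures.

Substitute s = j200:
Numerator: 10(j200) + 30 = 30 + j2000
Denominator: (j200)^2 + 201(j200) + 200 = -39800 + j40200
|N| = √(30² + 2000²) ≈ 2000.2, ∠N ≈ 89.14°
|D| = √(39800² + 40200²) ≈ 56569, ∠D ≈ 134.71°
|L| = 2000.2 / 56569 ≈ 0.035359

0.0354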